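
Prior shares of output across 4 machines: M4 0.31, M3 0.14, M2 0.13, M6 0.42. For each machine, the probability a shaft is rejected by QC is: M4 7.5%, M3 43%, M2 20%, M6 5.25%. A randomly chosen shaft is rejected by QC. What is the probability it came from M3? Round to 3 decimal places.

Unnormalized posteriors (prior × likelihood):
  M4: 0.31 × 0.075 = 0.02325
  M3: 0.14 × 0.43 = 0.0602
  M2: 0.13 × 0.2 = 0.026
  M6: 0.42 × 0.0525 = 0.02205
Total = 0.1315.
P(M3 | evidence) = 0.0602 / 0.1315 ≈ 0.458.

0.458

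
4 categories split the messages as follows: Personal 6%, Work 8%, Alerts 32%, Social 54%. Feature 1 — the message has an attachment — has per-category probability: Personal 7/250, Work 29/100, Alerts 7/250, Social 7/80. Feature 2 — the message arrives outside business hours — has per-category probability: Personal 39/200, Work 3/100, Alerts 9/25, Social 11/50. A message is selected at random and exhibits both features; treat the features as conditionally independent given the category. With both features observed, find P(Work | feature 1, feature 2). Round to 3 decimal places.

0.048

Prior × likelihood for each hypothesis:
  Personal: 0.06 × 0.028 × 0.195 = 0.0003276
  Work: 0.08 × 0.29 × 0.03 = 0.000696
  Alerts: 0.32 × 0.028 × 0.36 = 0.0032256
  Social: 0.54 × 0.0875 × 0.22 = 0.010395
Normalizing constant = 0.0146442.
P(Work | evidence) = 0.000696 / 0.0146442 ≈ 0.048.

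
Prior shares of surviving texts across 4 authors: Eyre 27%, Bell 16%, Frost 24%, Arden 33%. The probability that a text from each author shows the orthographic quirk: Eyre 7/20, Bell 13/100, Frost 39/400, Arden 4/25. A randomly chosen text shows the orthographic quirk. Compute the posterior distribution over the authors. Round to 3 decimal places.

Compute prior × likelihood for every hypothesis:
  Eyre: 0.27 × 0.35 = 0.0945
  Bell: 0.16 × 0.13 = 0.0208
  Frost: 0.24 × 0.0975 = 0.0234
  Arden: 0.33 × 0.16 = 0.0528
Total = 0.1915.
P(Eyre | quirk) = 0.0945/0.1915 ≈ 0.493
P(Bell | quirk) = 0.0208/0.1915 ≈ 0.109
P(Frost | quirk) = 0.0234/0.1915 ≈ 0.122
P(Arden | quirk) = 0.0528/0.1915 ≈ 0.276

Eyre 0.493, Bell 0.109, Frost 0.122, Arden 0.276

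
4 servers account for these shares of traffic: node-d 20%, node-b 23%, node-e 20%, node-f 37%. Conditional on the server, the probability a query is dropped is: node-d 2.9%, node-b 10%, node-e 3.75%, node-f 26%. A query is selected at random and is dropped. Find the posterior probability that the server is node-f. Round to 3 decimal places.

0.726

By Bayes' rule, posterior ∝ prior × likelihood:
  node-d: 0.2 × 0.029 = 0.0058
  node-b: 0.23 × 0.1 = 0.023
  node-e: 0.2 × 0.0375 = 0.0075
  node-f: 0.37 × 0.26 = 0.0962
Total = 0.1325.
P(node-f | evidence) = 0.0962 / 0.1325 ≈ 0.726.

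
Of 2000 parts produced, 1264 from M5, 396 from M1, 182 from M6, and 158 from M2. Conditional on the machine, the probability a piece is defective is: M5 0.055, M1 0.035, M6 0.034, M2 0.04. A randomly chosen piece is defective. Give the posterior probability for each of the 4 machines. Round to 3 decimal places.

Compute prior × likelihood for every hypothesis:
  M5: 0.632 × 0.055 = 0.03476
  M1: 0.198 × 0.035 = 0.00693
  M6: 0.091 × 0.034 = 0.003094
  M2: 0.079 × 0.04 = 0.00316
Normalizing constant = 0.047944.
P(M5 | defective) = 0.03476/0.047944 ≈ 0.725
P(M1 | defective) = 0.00693/0.047944 ≈ 0.145
P(M6 | defective) = 0.003094/0.047944 ≈ 0.065
P(M2 | defective) = 0.00316/0.047944 ≈ 0.066
(Check: 0.725+0.145+0.065+0.066 = 1.001.)

M5 0.725, M1 0.145, M6 0.065, M2 0.066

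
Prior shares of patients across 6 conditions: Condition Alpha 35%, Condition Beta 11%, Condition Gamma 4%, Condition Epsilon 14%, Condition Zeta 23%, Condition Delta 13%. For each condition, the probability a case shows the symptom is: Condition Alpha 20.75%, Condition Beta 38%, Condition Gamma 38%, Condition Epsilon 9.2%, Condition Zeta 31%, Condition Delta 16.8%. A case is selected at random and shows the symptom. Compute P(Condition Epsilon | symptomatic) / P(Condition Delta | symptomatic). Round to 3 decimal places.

0.590

Unnormalized posteriors (prior × likelihood):
  Condition Alpha: 0.35 × 0.2075 = 0.072625
  Condition Beta: 0.11 × 0.38 = 0.0418
  Condition Gamma: 0.04 × 0.38 = 0.0152
  Condition Epsilon: 0.14 × 0.092 = 0.01288
  Condition Zeta: 0.23 × 0.31 = 0.0713
  Condition Delta: 0.13 × 0.168 = 0.02184
Sum = 0.235645.
The ratio is 0.01288 / 0.02184 (the normalizer cancels) = 0.590.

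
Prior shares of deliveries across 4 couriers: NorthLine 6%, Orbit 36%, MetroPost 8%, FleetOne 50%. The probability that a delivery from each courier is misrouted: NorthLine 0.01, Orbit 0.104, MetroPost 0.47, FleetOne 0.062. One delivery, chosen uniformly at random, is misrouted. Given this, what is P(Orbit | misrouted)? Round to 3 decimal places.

0.351

Prior × likelihood for each hypothesis:
  NorthLine: 0.06 × 0.01 = 0.0006
  Orbit: 0.36 × 0.104 = 0.03744
  MetroPost: 0.08 × 0.47 = 0.0376
  FleetOne: 0.5 × 0.062 = 0.031
Sum = 0.10664.
P(Orbit | evidence) = 0.03744 / 0.10664 ≈ 0.351.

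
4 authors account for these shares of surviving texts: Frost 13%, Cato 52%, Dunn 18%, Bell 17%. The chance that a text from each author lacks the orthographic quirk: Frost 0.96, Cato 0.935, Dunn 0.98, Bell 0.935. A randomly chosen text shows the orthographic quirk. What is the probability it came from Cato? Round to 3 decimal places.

0.630

Taking complements, P(quirk | each) = Frost 0.04, Cato 0.065, Dunn 0.02, Bell 0.065.
By Bayes' rule, posterior ∝ prior × likelihood:
  Frost: 0.13 × 0.04 = 0.0052
  Cato: 0.52 × 0.065 = 0.0338
  Dunn: 0.18 × 0.02 = 0.0036
  Bell: 0.17 × 0.065 = 0.01105
Sum = 0.05365.
P(Cato | evidence) = 0.0338 / 0.05365 ≈ 0.630.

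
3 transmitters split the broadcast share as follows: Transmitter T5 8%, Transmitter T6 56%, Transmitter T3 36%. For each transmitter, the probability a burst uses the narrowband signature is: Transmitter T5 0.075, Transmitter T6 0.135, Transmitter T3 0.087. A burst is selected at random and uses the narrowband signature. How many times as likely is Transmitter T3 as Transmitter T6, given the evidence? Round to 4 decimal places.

By Bayes' rule, posterior ∝ prior × likelihood:
  Transmitter T5: 0.08 × 0.075 = 0.006
  Transmitter T6: 0.56 × 0.135 = 0.0756
  Transmitter T3: 0.36 × 0.087 = 0.03132
Normalizing constant = 0.11292.
The ratio is 0.03132 / 0.0756 (the normalizer cancels) = 0.4143.

0.4143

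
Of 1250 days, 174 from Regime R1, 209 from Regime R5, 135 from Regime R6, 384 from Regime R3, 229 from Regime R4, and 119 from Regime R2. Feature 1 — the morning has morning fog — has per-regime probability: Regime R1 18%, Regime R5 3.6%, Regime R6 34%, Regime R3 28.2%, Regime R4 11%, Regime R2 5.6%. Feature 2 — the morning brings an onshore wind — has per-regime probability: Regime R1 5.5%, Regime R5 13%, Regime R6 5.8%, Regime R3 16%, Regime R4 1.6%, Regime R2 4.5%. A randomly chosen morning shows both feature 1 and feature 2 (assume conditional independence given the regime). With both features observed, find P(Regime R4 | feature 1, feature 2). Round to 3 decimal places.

0.017

Unnormalized posteriors (prior × likelihood):
  Regime R1: 0.1392 × 0.18 × 0.055 = 0.00137808
  Regime R5: 0.1672 × 0.036 × 0.13 = 0.000782496
  Regime R6: 0.108 × 0.34 × 0.058 = 0.00212976
  Regime R3: 0.3072 × 0.282 × 0.16 = 0.013860864
  Regime R4: 0.1832 × 0.11 × 0.016 = 0.000322432
  Regime R2: 0.0952 × 0.056 × 0.045 = 0.000239904
Sum = 0.018713536.
P(Regime R4 | evidence) = 0.000322432 / 0.018713536 ≈ 0.017.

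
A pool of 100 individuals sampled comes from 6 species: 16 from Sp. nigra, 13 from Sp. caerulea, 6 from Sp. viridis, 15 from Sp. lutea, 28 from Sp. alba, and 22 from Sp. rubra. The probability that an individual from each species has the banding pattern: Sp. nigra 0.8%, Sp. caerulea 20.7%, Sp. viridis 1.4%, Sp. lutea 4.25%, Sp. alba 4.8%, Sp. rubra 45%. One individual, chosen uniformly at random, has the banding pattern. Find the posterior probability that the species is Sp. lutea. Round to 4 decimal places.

0.0431

Prior × likelihood for each hypothesis:
  Sp. nigra: 0.16 × 0.008 = 0.00128
  Sp. caerulea: 0.13 × 0.207 = 0.02691
  Sp. viridis: 0.06 × 0.014 = 0.00084
  Sp. lutea: 0.15 × 0.0425 = 0.006375
  Sp. alba: 0.28 × 0.048 = 0.01344
  Sp. rubra: 0.22 × 0.45 = 0.099
Normalizing constant = 0.147845.
P(Sp. lutea | evidence) = 0.006375 / 0.147845 ≈ 0.0431.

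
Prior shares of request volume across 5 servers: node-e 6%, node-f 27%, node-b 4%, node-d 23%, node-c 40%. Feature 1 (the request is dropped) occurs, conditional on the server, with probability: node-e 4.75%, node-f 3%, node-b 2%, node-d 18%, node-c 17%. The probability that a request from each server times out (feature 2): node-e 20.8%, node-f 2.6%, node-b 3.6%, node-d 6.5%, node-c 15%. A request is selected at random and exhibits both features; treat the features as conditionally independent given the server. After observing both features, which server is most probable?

node-c

Prior × likelihood for each hypothesis:
  node-e: 0.06 × 0.0475 × 0.208 = 0.0005928
  node-f: 0.27 × 0.03 × 0.026 = 0.0002106
  node-b: 0.04 × 0.02 × 0.036 = 0.0000288
  node-d: 0.23 × 0.18 × 0.065 = 0.002691
  node-c: 0.4 × 0.17 × 0.15 = 0.0102
Sum = 0.0137232.
Largest term belongs to node-c, so node-c is most probable.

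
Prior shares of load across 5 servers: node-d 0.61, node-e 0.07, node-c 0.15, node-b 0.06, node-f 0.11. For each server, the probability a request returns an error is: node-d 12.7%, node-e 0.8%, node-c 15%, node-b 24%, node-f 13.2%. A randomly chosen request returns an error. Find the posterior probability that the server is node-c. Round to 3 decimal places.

Prior × likelihood for each hypothesis:
  node-d: 0.61 × 0.127 = 0.07747
  node-e: 0.07 × 0.008 = 0.00056
  node-c: 0.15 × 0.15 = 0.0225
  node-b: 0.06 × 0.24 = 0.0144
  node-f: 0.11 × 0.132 = 0.01452
Total = 0.12945.
P(node-c | evidence) = 0.0225 / 0.12945 ≈ 0.174.

0.174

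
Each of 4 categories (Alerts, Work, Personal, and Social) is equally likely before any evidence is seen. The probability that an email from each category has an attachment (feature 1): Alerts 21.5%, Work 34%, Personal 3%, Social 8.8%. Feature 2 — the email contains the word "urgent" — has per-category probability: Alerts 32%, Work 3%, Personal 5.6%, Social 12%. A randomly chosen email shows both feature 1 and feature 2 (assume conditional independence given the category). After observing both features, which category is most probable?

Since the prior is uniform, the posterior is proportional to the likelihood:
  Alerts: 0.215 × 0.32 = 0.0688
  Work: 0.34 × 0.03 = 0.0102
  Personal: 0.03 × 0.056 = 0.00168
  Social: 0.088 × 0.12 = 0.01056
Total = 0.09124.
Largest term belongs to Alerts, so Alerts is most probable.

Alerts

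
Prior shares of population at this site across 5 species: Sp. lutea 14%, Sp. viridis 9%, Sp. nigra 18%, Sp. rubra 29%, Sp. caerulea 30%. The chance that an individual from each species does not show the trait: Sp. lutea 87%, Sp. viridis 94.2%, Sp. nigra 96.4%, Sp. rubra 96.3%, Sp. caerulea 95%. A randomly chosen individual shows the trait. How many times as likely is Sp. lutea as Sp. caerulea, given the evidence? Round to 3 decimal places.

1.213

Taking complements, P(trait | each) = Sp. lutea 0.13, Sp. viridis 0.058, Sp. nigra 0.036, Sp. rubra 0.037, Sp. caerulea 0.05.
By Bayes' rule, posterior ∝ prior × likelihood:
  Sp. lutea: 0.14 × 0.13 = 0.0182
  Sp. viridis: 0.09 × 0.058 = 0.00522
  Sp. nigra: 0.18 × 0.036 = 0.00648
  Sp. rubra: 0.29 × 0.037 = 0.01073
  Sp. caerulea: 0.3 × 0.05 = 0.015
Total = 0.05563.
The ratio is 0.0182 / 0.015 (the normalizer cancels) = 1.213.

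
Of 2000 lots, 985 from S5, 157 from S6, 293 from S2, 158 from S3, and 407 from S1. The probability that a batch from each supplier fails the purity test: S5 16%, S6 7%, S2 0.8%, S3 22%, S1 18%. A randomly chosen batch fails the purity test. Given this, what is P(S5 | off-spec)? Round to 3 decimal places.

By Bayes' rule, posterior ∝ prior × likelihood:
  S5: 0.4925 × 0.16 = 0.0788
  S6: 0.0785 × 0.07 = 0.005495
  S2: 0.1465 × 0.008 = 0.001172
  S3: 0.079 × 0.22 = 0.01738
  S1: 0.2035 × 0.18 = 0.03663
Total = 0.139477.
P(S5 | evidence) = 0.0788 / 0.139477 ≈ 0.565.

0.565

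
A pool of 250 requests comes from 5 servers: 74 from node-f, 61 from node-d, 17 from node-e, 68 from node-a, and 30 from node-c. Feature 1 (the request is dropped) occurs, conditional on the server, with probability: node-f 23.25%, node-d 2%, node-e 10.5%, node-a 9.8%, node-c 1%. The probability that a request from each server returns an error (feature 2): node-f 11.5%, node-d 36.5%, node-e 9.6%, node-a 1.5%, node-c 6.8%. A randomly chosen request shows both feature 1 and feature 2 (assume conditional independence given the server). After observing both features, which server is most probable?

Prior × likelihood for each hypothesis:
  node-f: 0.296 × 0.2325 × 0.115 = 0.0079143
  node-d: 0.244 × 0.02 × 0.365 = 0.0017812
  node-e: 0.068 × 0.105 × 0.096 = 0.00068544
  node-a: 0.272 × 0.098 × 0.015 = 0.00039984
  node-c: 0.12 × 0.01 × 0.068 = 0.0000816
Total = 0.01086238.
Largest term belongs to node-f, so node-f is most probable.

node-f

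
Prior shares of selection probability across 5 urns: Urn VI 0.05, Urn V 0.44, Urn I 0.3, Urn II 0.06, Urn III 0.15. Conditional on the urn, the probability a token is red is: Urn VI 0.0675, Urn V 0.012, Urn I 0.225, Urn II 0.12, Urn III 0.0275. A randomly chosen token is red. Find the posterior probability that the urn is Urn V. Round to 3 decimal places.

0.060

Compute prior × likelihood for every hypothesis:
  Urn VI: 0.05 × 0.0675 = 0.003375
  Urn V: 0.44 × 0.012 = 0.00528
  Urn I: 0.3 × 0.225 = 0.0675
  Urn II: 0.06 × 0.12 = 0.0072
  Urn III: 0.15 × 0.0275 = 0.004125
Total = 0.08748.
P(Urn V | evidence) = 0.00528 / 0.08748 ≈ 0.060.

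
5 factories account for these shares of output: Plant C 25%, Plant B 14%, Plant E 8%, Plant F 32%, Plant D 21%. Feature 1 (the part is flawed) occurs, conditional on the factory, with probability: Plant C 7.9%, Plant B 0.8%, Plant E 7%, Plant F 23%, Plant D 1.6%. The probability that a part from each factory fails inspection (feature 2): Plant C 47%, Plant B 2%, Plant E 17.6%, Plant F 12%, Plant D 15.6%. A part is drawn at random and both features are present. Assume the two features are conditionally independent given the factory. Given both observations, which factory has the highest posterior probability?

Unnormalized posteriors (prior × likelihood):
  Plant C: 0.25 × 0.079 × 0.47 = 0.0092825
  Plant B: 0.14 × 0.008 × 0.02 = 0.0000224
  Plant E: 0.08 × 0.07 × 0.176 = 0.0009856
  Plant F: 0.32 × 0.23 × 0.12 = 0.008832
  Plant D: 0.21 × 0.016 × 0.156 = 0.00052416
Total = 0.01964666.
Largest term belongs to Plant C, so Plant C is most probable.

Plant C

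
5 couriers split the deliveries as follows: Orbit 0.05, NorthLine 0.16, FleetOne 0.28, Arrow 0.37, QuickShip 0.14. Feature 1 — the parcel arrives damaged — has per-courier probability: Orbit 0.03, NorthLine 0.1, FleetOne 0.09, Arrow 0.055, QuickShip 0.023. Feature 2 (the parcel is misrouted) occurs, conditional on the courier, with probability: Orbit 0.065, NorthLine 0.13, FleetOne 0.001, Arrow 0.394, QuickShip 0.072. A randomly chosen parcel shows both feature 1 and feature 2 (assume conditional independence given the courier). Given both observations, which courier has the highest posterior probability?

Arrow

By Bayes' rule, posterior ∝ prior × likelihood:
  Orbit: 0.05 × 0.03 × 0.065 = 0.0000975
  NorthLine: 0.16 × 0.1 × 0.13 = 0.00208
  FleetOne: 0.28 × 0.09 × 0.001 = 0.0000252
  Arrow: 0.37 × 0.055 × 0.394 = 0.0080179
  QuickShip: 0.14 × 0.023 × 0.072 = 0.00023184
Normalizing constant = 0.01045244.
Largest term belongs to Arrow, so Arrow is most probable.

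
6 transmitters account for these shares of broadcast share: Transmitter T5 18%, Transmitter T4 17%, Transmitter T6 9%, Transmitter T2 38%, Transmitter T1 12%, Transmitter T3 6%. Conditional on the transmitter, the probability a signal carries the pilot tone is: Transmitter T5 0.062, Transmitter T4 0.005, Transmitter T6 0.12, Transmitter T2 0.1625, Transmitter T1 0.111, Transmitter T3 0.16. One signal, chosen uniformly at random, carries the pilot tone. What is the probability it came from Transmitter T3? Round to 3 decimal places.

Compute prior × likelihood for every hypothesis:
  Transmitter T5: 0.18 × 0.062 = 0.01116
  Transmitter T4: 0.17 × 0.005 = 0.00085
  Transmitter T6: 0.09 × 0.12 = 0.0108
  Transmitter T2: 0.38 × 0.1625 = 0.06175
  Transmitter T1: 0.12 × 0.111 = 0.01332
  Transmitter T3: 0.06 × 0.16 = 0.0096
Normalizing constant = 0.10748.
P(Transmitter T3 | evidence) = 0.0096 / 0.10748 ≈ 0.089.

0.089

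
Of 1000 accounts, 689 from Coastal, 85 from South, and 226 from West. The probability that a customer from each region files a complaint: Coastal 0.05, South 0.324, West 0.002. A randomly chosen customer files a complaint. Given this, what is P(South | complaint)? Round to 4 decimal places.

0.4410

By Bayes' rule, posterior ∝ prior × likelihood:
  Coastal: 0.689 × 0.05 = 0.03445
  South: 0.085 × 0.324 = 0.02754
  West: 0.226 × 0.002 = 0.000452
Total = 0.062442.
P(South | evidence) = 0.02754 / 0.062442 ≈ 0.4410.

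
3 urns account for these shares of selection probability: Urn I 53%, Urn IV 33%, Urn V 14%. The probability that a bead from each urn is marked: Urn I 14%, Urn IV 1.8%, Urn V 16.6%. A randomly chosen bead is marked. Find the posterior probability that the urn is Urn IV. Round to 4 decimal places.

0.0575

Unnormalized posteriors (prior × likelihood):
  Urn I: 0.53 × 0.14 = 0.0742
  Urn IV: 0.33 × 0.018 = 0.00594
  Urn V: 0.14 × 0.166 = 0.02324
Total = 0.10338.
P(Urn IV | evidence) = 0.00594 / 0.10338 ≈ 0.0575.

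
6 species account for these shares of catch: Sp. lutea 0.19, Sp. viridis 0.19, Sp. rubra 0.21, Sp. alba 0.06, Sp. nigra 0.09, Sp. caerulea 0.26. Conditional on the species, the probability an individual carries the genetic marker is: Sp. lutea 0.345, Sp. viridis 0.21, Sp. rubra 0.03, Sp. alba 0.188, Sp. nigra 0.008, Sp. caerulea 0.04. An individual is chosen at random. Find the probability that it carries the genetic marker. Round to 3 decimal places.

0.134

Unnormalized posteriors (prior × likelihood):
  Sp. lutea: 0.19 × 0.345 = 0.06555
  Sp. viridis: 0.19 × 0.21 = 0.0399
  Sp. rubra: 0.21 × 0.03 = 0.0063
  Sp. alba: 0.06 × 0.188 = 0.01128
  Sp. nigra: 0.09 × 0.008 = 0.00072
  Sp. caerulea: 0.26 × 0.04 = 0.0104
P(marker) = 0.06555 + 0.0399 + 0.0063 + 0.01128 + 0.00072 + 0.0104 = 0.13415 → 0.134.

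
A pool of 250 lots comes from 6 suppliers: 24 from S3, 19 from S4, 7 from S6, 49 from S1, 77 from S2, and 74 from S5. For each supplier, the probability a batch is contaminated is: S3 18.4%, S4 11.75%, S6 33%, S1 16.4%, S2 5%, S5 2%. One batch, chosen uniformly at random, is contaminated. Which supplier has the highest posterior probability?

Compute prior × likelihood for every hypothesis:
  S3: 0.096 × 0.184 = 0.017664
  S4: 0.076 × 0.1175 = 0.00893
  S6: 0.028 × 0.33 = 0.00924
  S1: 0.196 × 0.164 = 0.032144
  S2: 0.308 × 0.05 = 0.0154
  S5: 0.296 × 0.02 = 0.00592
Normalizing constant = 0.089298.
Largest term belongs to S1, so S1 is most probable.

S1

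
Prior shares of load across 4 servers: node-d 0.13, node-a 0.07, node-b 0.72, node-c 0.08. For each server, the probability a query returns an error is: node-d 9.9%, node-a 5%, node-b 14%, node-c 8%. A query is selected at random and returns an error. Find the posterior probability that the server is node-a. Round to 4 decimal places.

Prior × likelihood for each hypothesis:
  node-d: 0.13 × 0.099 = 0.01287
  node-a: 0.07 × 0.05 = 0.0035
  node-b: 0.72 × 0.14 = 0.1008
  node-c: 0.08 × 0.08 = 0.0064
Sum = 0.12357.
P(node-a | evidence) = 0.0035 / 0.12357 ≈ 0.0283.

0.0283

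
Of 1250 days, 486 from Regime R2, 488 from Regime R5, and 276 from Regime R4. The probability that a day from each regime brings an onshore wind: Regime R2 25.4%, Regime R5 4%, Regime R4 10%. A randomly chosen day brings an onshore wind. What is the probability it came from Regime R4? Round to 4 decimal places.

Unnormalized posteriors (prior × likelihood):
  Regime R2: 0.3888 × 0.254 = 0.0987552
  Regime R5: 0.3904 × 0.04 = 0.015616
  Regime R4: 0.2208 × 0.1 = 0.02208
Normalizing constant = 0.1364512.
P(Regime R4 | evidence) = 0.02208 / 0.1364512 ≈ 0.1618.

0.1618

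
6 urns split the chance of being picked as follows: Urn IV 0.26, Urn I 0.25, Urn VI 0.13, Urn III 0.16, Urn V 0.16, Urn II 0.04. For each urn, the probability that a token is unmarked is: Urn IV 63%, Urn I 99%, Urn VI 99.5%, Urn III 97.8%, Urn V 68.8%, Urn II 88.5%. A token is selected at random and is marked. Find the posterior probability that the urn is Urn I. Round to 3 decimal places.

0.016

Taking complements, P(marked | each) = Urn IV 0.37, Urn I 0.01, Urn VI 0.005, Urn III 0.022, Urn V 0.312, Urn II 0.115.
Compute prior × likelihood for every hypothesis:
  Urn IV: 0.26 × 0.37 = 0.0962
  Urn I: 0.25 × 0.01 = 0.0025
  Urn VI: 0.13 × 0.005 = 0.00065
  Urn III: 0.16 × 0.022 = 0.00352
  Urn V: 0.16 × 0.312 = 0.04992
  Urn II: 0.04 × 0.115 = 0.0046
Normalizing constant = 0.15739.
P(Urn I | evidence) = 0.0025 / 0.15739 ≈ 0.016.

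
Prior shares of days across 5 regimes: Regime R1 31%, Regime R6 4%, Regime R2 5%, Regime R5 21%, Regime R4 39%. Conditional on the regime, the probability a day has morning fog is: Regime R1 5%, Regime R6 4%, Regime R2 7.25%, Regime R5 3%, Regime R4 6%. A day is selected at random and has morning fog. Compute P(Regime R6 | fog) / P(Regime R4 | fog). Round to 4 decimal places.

0.0684

By Bayes' rule, posterior ∝ prior × likelihood:
  Regime R1: 0.31 × 0.05 = 0.0155
  Regime R6: 0.04 × 0.04 = 0.0016
  Regime R2: 0.05 × 0.0725 = 0.003625
  Regime R5: 0.21 × 0.03 = 0.0063
  Regime R4: 0.39 × 0.06 = 0.0234
Total = 0.050425.
The ratio is 0.0016 / 0.0234 (the normalizer cancels) = 0.0684.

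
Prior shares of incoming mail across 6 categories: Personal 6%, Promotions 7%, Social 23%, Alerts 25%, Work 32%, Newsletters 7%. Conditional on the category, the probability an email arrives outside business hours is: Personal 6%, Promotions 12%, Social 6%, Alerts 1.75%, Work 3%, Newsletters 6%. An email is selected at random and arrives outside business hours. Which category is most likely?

Social

Prior × likelihood for each hypothesis:
  Personal: 0.06 × 0.06 = 0.0036
  Promotions: 0.07 × 0.12 = 0.0084
  Social: 0.23 × 0.06 = 0.0138
  Alerts: 0.25 × 0.0175 = 0.004375
  Work: 0.32 × 0.03 = 0.0096
  Newsletters: 0.07 × 0.06 = 0.0042
Total = 0.043975.
Largest term belongs to Social, so Social is most probable.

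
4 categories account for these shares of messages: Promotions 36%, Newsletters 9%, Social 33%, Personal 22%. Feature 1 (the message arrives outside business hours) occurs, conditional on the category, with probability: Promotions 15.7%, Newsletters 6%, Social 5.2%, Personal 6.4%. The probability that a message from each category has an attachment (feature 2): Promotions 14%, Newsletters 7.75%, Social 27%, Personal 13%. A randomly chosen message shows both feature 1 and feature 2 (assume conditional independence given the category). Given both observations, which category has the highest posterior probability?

Prior × likelihood for each hypothesis:
  Promotions: 0.36 × 0.157 × 0.14 = 0.0079128
  Newsletters: 0.09 × 0.06 × 0.0775 = 0.0004185
  Social: 0.33 × 0.052 × 0.27 = 0.0046332
  Personal: 0.22 × 0.064 × 0.13 = 0.0018304
Sum = 0.0147949.
Largest term belongs to Promotions, so Promotions is most probable.

Promotions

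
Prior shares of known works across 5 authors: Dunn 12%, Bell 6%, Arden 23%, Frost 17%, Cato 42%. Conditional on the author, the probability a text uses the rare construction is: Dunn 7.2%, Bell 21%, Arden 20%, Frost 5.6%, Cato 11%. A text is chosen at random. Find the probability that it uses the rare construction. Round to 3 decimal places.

0.123

Unnormalized posteriors (prior × likelihood):
  Dunn: 0.12 × 0.072 = 0.00864
  Bell: 0.06 × 0.21 = 0.0126
  Arden: 0.23 × 0.2 = 0.046
  Frost: 0.17 × 0.056 = 0.00952
  Cato: 0.42 × 0.11 = 0.0462
P(rare-form) = 0.00864 + 0.0126 + 0.046 + 0.00952 + 0.0462 = 0.12296 → 0.123.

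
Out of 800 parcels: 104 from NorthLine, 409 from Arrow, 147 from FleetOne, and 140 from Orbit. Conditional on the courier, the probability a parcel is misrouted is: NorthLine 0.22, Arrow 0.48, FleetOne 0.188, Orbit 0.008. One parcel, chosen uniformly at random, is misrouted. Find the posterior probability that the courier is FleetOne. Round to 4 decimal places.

Prior × likelihood for each hypothesis:
  NorthLine: 0.13 × 0.22 = 0.0286
  Arrow: 0.51125 × 0.48 = 0.2454
  FleetOne: 0.18375 × 0.188 = 0.034545
  Orbit: 0.175 × 0.008 = 0.0014
Total = 0.309945.
P(FleetOne | evidence) = 0.034545 / 0.309945 ≈ 0.1115.

0.1115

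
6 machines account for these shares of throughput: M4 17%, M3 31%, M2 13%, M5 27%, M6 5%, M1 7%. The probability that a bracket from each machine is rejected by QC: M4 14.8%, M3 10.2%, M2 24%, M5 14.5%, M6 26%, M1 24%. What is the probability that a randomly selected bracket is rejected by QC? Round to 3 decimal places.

0.157

By Bayes' rule, posterior ∝ prior × likelihood:
  M4: 0.17 × 0.148 = 0.02516
  M3: 0.31 × 0.102 = 0.03162
  M2: 0.13 × 0.24 = 0.0312
  M5: 0.27 × 0.145 = 0.03915
  M6: 0.05 × 0.26 = 0.013
  M1: 0.07 × 0.24 = 0.0168
P(rejected) = 0.02516 + 0.03162 + 0.0312 + 0.03915 + 0.013 + 0.0168 = 0.15693 → 0.157.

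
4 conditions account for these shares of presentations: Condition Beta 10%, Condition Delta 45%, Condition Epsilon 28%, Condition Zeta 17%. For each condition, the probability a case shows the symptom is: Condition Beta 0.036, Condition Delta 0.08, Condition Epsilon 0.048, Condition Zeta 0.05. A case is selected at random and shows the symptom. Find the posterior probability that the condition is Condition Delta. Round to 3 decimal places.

0.585

Unnormalized posteriors (prior × likelihood):
  Condition Beta: 0.1 × 0.036 = 0.0036
  Condition Delta: 0.45 × 0.08 = 0.036
  Condition Epsilon: 0.28 × 0.048 = 0.01344
  Condition Zeta: 0.17 × 0.05 = 0.0085
Sum = 0.06154.
P(Condition Delta | evidence) = 0.036 / 0.06154 ≈ 0.585.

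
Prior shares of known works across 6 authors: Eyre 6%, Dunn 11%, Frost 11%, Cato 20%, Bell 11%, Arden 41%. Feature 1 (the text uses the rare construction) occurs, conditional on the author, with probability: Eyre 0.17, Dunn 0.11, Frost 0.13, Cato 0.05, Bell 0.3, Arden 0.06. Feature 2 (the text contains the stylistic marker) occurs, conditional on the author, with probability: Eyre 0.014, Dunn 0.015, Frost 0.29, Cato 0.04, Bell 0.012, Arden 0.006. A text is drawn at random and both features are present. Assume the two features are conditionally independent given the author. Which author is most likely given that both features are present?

Compute prior × likelihood for every hypothesis:
  Eyre: 0.06 × 0.17 × 0.014 = 0.0001428
  Dunn: 0.11 × 0.11 × 0.015 = 0.0001815
  Frost: 0.11 × 0.13 × 0.29 = 0.004147
  Cato: 0.2 × 0.05 × 0.04 = 0.0004
  Bell: 0.11 × 0.3 × 0.012 = 0.000396
  Arden: 0.41 × 0.06 × 0.006 = 0.0001476
Sum = 0.0054149.
Largest term belongs to Frost, so Frost is most probable.

Frost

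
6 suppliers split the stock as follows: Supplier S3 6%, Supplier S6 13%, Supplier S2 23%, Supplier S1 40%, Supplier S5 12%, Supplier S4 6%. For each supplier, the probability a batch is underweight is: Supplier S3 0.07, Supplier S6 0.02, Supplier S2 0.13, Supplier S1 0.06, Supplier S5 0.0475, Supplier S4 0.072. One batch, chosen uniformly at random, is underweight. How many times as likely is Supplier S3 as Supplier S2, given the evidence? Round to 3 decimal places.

0.140

Prior × likelihood for each hypothesis:
  Supplier S3: 0.06 × 0.07 = 0.0042
  Supplier S6: 0.13 × 0.02 = 0.0026
  Supplier S2: 0.23 × 0.13 = 0.0299
  Supplier S1: 0.4 × 0.06 = 0.024
  Supplier S5: 0.12 × 0.0475 = 0.0057
  Supplier S4: 0.06 × 0.072 = 0.00432
Normalizing constant = 0.07072.
The ratio is 0.0042 / 0.0299 (the normalizer cancels) = 0.140.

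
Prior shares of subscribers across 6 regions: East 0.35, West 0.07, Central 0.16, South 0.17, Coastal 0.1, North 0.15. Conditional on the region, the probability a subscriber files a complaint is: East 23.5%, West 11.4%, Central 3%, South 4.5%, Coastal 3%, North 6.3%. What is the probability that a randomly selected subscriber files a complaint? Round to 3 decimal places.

0.115

Unnormalized posteriors (prior × likelihood):
  East: 0.35 × 0.235 = 0.08225
  West: 0.07 × 0.114 = 0.00798
  Central: 0.16 × 0.03 = 0.0048
  South: 0.17 × 0.045 = 0.00765
  Coastal: 0.1 × 0.03 = 0.003
  North: 0.15 × 0.063 = 0.00945
P(complaint) = 0.08225 + 0.00798 + 0.0048 + 0.00765 + 0.003 + 0.00945 = 0.11513 → 0.115.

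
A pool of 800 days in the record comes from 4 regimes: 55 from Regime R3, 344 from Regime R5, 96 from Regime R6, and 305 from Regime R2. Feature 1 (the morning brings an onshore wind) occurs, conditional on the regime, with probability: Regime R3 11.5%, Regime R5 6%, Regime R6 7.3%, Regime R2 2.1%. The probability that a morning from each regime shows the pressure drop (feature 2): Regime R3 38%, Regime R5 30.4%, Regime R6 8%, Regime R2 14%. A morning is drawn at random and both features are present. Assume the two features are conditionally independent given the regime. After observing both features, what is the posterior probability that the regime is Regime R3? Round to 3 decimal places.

0.237

Compute prior × likelihood for every hypothesis:
  Regime R3: 0.06875 × 0.115 × 0.38 = 0.003004375
  Regime R5: 0.43 × 0.06 × 0.304 = 0.0078432
  Regime R6: 0.12 × 0.073 × 0.08 = 0.0007008
  Regime R2: 0.38125 × 0.021 × 0.14 = 0.001120875
Total = 0.01266925.
P(Regime R3 | evidence) = 0.003004375 / 0.01266925 ≈ 0.237.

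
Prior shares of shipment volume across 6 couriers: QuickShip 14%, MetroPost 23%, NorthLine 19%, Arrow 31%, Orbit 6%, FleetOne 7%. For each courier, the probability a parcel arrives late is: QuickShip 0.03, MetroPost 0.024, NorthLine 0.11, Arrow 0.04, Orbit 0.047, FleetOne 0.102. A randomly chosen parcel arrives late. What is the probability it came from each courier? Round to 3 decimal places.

QuickShip 0.079, MetroPost 0.104, NorthLine 0.394, Arrow 0.234, Orbit 0.053, FleetOne 0.135

By Bayes' rule, posterior ∝ prior × likelihood:
  QuickShip: 0.14 × 0.03 = 0.0042
  MetroPost: 0.23 × 0.024 = 0.00552
  NorthLine: 0.19 × 0.11 = 0.0209
  Arrow: 0.31 × 0.04 = 0.0124
  Orbit: 0.06 × 0.047 = 0.00282
  FleetOne: 0.07 × 0.102 = 0.00714
Total = 0.05298.
P(QuickShip | late) = 0.0042/0.05298 ≈ 0.079
P(MetroPost | late) = 0.00552/0.05298 ≈ 0.104
P(NorthLine | late) = 0.0209/0.05298 ≈ 0.394
P(Arrow | late) = 0.0124/0.05298 ≈ 0.234
P(Orbit | late) = 0.00282/0.05298 ≈ 0.053
P(FleetOne | late) = 0.00714/0.05298 ≈ 0.135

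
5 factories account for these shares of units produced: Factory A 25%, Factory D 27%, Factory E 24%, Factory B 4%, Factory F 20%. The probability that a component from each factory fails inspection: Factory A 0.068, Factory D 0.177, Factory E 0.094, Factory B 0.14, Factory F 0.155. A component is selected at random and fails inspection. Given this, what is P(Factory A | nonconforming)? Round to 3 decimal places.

0.137

Compute prior × likelihood for every hypothesis:
  Factory A: 0.25 × 0.068 = 0.017
  Factory D: 0.27 × 0.177 = 0.04779
  Factory E: 0.24 × 0.094 = 0.02256
  Factory B: 0.04 × 0.14 = 0.0056
  Factory F: 0.2 × 0.155 = 0.031
Sum = 0.12395.
P(Factory A | evidence) = 0.017 / 0.12395 ≈ 0.137.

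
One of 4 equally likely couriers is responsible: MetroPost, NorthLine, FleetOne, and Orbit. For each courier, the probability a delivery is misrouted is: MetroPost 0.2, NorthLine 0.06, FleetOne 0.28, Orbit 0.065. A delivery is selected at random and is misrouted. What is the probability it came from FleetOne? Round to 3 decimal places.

Since the prior is uniform, the posterior is proportional to the likelihood:
  MetroPost: 0.2
  NorthLine: 0.06
  FleetOne: 0.28
  Orbit: 0.065
Total = 0.605.
P(FleetOne | evidence) = 0.28 / 0.605 ≈ 0.463.

0.463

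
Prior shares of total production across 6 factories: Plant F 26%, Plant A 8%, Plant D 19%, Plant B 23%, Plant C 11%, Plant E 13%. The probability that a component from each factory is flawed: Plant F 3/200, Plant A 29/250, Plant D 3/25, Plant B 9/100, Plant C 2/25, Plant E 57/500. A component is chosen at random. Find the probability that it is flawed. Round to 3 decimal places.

0.080

Prior × likelihood for each hypothesis:
  Plant F: 0.26 × 0.015 = 0.0039
  Plant A: 0.08 × 0.116 = 0.00928
  Plant D: 0.19 × 0.12 = 0.0228
  Plant B: 0.23 × 0.09 = 0.0207
  Plant C: 0.11 × 0.08 = 0.0088
  Plant E: 0.13 × 0.114 = 0.01482
P(flawed) = 0.0039 + 0.00928 + 0.0228 + 0.0207 + 0.0088 + 0.01482 = 0.0803 → 0.080.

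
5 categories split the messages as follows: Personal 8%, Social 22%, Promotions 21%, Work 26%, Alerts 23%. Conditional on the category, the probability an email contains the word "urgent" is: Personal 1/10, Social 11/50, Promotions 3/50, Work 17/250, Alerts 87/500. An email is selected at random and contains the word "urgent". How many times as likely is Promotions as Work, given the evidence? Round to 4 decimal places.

0.7127

Prior × likelihood for each hypothesis:
  Personal: 0.08 × 0.1 = 0.008
  Social: 0.22 × 0.22 = 0.0484
  Promotions: 0.21 × 0.06 = 0.0126
  Work: 0.26 × 0.068 = 0.01768
  Alerts: 0.23 × 0.174 = 0.04002
Total = 0.1267.
The ratio is 0.0126 / 0.01768 (the normalizer cancels) = 0.7127.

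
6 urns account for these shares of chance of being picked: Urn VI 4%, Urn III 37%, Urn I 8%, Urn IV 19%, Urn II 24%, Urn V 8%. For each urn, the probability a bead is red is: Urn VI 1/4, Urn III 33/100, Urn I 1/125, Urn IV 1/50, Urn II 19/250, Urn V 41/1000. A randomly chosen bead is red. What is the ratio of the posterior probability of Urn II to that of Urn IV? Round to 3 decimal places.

4.800

Compute prior × likelihood for every hypothesis:
  Urn VI: 0.04 × 0.25 = 0.01
  Urn III: 0.37 × 0.33 = 0.1221
  Urn I: 0.08 × 0.008 = 0.00064
  Urn IV: 0.19 × 0.02 = 0.0038
  Urn II: 0.24 × 0.076 = 0.01824
  Urn V: 0.08 × 0.041 = 0.00328
Normalizing constant = 0.15806.
The ratio is 0.01824 / 0.0038 (the normalizer cancels) = 4.800.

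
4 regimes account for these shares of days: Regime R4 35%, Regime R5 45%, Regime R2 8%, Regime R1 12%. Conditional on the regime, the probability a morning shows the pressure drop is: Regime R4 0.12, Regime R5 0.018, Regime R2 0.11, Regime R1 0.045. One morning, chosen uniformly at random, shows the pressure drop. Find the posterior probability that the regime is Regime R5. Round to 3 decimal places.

By Bayes' rule, posterior ∝ prior × likelihood:
  Regime R4: 0.35 × 0.12 = 0.042
  Regime R5: 0.45 × 0.018 = 0.0081
  Regime R2: 0.08 × 0.11 = 0.0088
  Regime R1: 0.12 × 0.045 = 0.0054
Normalizing constant = 0.0643.
P(Regime R5 | evidence) = 0.0081 / 0.0643 ≈ 0.126.

0.126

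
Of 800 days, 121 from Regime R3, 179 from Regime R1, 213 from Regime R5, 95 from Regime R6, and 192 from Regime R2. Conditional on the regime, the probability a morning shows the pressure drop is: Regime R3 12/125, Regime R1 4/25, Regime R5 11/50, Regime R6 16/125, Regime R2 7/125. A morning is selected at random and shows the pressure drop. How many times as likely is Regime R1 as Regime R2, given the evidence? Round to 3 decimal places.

2.664

Unnormalized posteriors (prior × likelihood):
  Regime R3: 0.15125 × 0.096 = 0.01452
  Regime R1: 0.22375 × 0.16 = 0.0358
  Regime R5: 0.26625 × 0.22 = 0.058575
  Regime R6: 0.11875 × 0.128 = 0.0152
  Regime R2: 0.24 × 0.056 = 0.01344
Total = 0.137535.
The ratio is 0.0358 / 0.01344 (the normalizer cancels) = 2.664.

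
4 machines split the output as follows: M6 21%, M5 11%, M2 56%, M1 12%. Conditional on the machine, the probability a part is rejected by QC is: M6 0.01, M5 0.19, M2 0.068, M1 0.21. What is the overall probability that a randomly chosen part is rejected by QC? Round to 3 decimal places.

Prior × likelihood for each hypothesis:
  M6: 0.21 × 0.01 = 0.0021
  M5: 0.11 × 0.19 = 0.0209
  M2: 0.56 × 0.068 = 0.03808
  M1: 0.12 × 0.21 = 0.0252
P(rejected) = 0.0021 + 0.0209 + 0.03808 + 0.0252 = 0.08628 → 0.086.

0.086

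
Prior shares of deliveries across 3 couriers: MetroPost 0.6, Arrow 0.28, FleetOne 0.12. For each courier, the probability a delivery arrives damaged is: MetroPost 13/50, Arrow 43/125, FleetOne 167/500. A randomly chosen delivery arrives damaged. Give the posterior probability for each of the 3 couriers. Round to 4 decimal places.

Unnormalized posteriors (prior × likelihood):
  MetroPost: 0.6 × 0.26 = 0.156
  Arrow: 0.28 × 0.344 = 0.09632
  FleetOne: 0.12 × 0.334 = 0.04008
Total = 0.2924.
P(MetroPost | damaged) = 0.156/0.2924 ≈ 0.5335
P(Arrow | damaged) = 0.09632/0.2924 ≈ 0.3294
P(FleetOne | damaged) = 0.04008/0.2924 ≈ 0.1371

MetroPost 0.5335, Arrow 0.3294, FleetOne 0.1371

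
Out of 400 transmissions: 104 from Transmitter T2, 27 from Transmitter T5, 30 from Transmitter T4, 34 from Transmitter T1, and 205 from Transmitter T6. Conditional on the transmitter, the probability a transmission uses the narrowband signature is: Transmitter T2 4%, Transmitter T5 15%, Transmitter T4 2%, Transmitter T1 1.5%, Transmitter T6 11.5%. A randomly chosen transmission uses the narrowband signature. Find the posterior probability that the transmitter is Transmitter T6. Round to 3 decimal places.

Compute prior × likelihood for every hypothesis:
  Transmitter T2: 0.26 × 0.04 = 0.0104
  Transmitter T5: 0.0675 × 0.15 = 0.010125
  Transmitter T4: 0.075 × 0.02 = 0.0015
  Transmitter T1: 0.085 × 0.015 = 0.001275
  Transmitter T6: 0.5125 × 0.115 = 0.0589375
Sum = 0.0822375.
P(Transmitter T6 | evidence) = 0.0589375 / 0.0822375 ≈ 0.717.

0.717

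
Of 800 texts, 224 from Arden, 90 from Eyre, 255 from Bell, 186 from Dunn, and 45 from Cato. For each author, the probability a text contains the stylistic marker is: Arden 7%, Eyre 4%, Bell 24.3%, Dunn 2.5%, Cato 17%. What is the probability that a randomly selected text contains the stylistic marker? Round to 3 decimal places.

Unnormalized posteriors (prior × likelihood):
  Arden: 0.28 × 0.07 = 0.0196
  Eyre: 0.1125 × 0.04 = 0.0045
  Bell: 0.31875 × 0.243 = 0.07745625
  Dunn: 0.2325 × 0.025 = 0.0058125
  Cato: 0.05625 × 0.17 = 0.0095625
P(marker) = 0.0196 + 0.0045 + 0.07745625 + 0.0058125 + 0.0095625 = 0.11693125 → 0.117.

0.117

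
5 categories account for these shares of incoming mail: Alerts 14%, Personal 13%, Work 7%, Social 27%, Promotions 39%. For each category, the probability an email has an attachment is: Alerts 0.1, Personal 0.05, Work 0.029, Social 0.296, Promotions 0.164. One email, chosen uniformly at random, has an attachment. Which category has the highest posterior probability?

Unnormalized posteriors (prior × likelihood):
  Alerts: 0.14 × 0.1 = 0.014
  Personal: 0.13 × 0.05 = 0.0065
  Work: 0.07 × 0.029 = 0.00203
  Social: 0.27 × 0.296 = 0.07992
  Promotions: 0.39 × 0.164 = 0.06396
Total = 0.16641.
Largest term belongs to Social, so Social is most probable.

Social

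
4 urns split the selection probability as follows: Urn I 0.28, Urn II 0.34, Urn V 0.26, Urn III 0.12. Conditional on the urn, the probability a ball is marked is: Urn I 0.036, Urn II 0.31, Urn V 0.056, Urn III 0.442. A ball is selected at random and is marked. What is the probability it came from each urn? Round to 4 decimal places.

Compute prior × likelihood for every hypothesis:
  Urn I: 0.28 × 0.036 = 0.01008
  Urn II: 0.34 × 0.31 = 0.1054
  Urn V: 0.26 × 0.056 = 0.01456
  Urn III: 0.12 × 0.442 = 0.05304
Sum = 0.18308.
P(Urn I | marked) = 0.01008/0.18308 ≈ 0.0551
P(Urn II | marked) = 0.1054/0.18308 ≈ 0.5757
P(Urn V | marked) = 0.01456/0.18308 ≈ 0.0795
P(Urn III | marked) = 0.05304/0.18308 ≈ 0.2897
(Check: 0.0551+0.5757+0.0795+0.2897 = 1.0000.)

Urn I 0.0551, Urn II 0.5757, Urn V 0.0795, Urn III 0.2897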